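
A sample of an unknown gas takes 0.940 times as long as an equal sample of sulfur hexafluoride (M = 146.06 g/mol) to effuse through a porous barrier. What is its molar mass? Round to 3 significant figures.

By Graham's law, t_X/t_SF₆ = √(M_X/M_SF₆).
0.940 = √(M_X/146.06)
M_X = 146.06 × 0.940² = 146.06 × 0.8836 = 129 g/mol

129 g/mol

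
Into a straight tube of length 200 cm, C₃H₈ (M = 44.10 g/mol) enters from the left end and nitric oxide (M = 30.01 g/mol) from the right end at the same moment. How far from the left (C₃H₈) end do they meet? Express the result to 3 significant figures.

Distances travelled in equal time are proportional to diffusion rates, so d_C₃H₈/d_NO = √(M_NO/M_C₃H₈) = √(30.01/44.10) = 0.8249.
With d_C₃H₈ + d_NO = 200 cm, d_NO = 200/(1 + 0.8249) = 109.6 cm.
d_C₃H₈ = 200 − 109.6 = 90.4 cm.

90.4 cm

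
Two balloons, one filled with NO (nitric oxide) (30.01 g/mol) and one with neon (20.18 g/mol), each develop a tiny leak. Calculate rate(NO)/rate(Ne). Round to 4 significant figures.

0.8200

Graham's law gives rate_NO/rate_Ne = √(M_Ne/M_NO) = √(20.18/30.01) = √0.6724 = 0.8200.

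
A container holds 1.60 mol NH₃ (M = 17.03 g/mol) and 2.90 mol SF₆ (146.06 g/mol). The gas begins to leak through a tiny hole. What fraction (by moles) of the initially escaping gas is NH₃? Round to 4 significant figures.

The effusion rate of species i is ∝ p_i/√M_i ∝ n_i/√M_i.
x_NH₃(eff) = (n_NH₃/√M_NH₃) / (n_NH₃/√M_NH₃ + n_SF₆/√M_SF₆)
= (1.60/√17.03) / (1.60/√17.03 + 2.90/√146.06) = 0.3877/(0.3877 + 0.2400) = 0.6177.

0.6177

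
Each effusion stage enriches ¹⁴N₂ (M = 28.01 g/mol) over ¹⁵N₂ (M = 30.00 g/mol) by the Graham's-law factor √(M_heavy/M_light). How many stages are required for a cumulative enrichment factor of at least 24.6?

Single-stage factor α = √(30.00/28.01), so ln α = ½ ln(1.07105) = 0.03432.
Need α^N ≥ 24.6 ⇒ N ≥ ln(24.6) / ln α = 3.203 / 0.03432 = 93.33.
So at least 94 stages are needed.

94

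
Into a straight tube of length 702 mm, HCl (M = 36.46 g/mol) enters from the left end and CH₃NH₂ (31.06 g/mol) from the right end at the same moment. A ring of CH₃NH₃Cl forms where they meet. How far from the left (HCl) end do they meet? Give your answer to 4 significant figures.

336.9 mm

The fronts meet when d_HCl + d_CH₃NH₂ = L with d_HCl/d_CH₃NH₂ = √(M_CH₃NH₂/M_HCl) (Graham's law). Here √(M_CH₃NH₂/M_HCl) = √(31.06/36.46) = 0.9230.
With d_HCl + d_CH₃NH₂ = 702 mm, d_CH₃NH₂ = 702/(1 + 0.9230) = 365.1 mm.
d_HCl = 702 − 365.1 = 336.9 mm.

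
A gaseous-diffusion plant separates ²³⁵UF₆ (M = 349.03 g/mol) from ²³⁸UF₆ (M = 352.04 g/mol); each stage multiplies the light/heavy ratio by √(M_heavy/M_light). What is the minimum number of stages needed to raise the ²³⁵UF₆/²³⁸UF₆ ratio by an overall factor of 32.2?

809

Single-stage factor α = √(352.04/349.03), so ln α = ½ ln(1.00862) = 0.004293.
Need α^N ≥ 32.2 ⇒ N ≥ ln(32.2) / ln α = 3.472 / 0.004293 = 808.66.
Rounding up, N = 809 stages.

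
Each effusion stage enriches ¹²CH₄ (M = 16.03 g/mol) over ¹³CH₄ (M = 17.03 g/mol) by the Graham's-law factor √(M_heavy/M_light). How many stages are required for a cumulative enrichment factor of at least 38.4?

121

Single-stage factor α = √(17.03/16.03), so ln α = ½ ln(1.06238) = 0.03026.
Need α^N ≥ 38.4 ⇒ N ≥ ln(38.4) / ln α = 3.648 / 0.03026 = 120.57.
Rounding up, N = 121 stages.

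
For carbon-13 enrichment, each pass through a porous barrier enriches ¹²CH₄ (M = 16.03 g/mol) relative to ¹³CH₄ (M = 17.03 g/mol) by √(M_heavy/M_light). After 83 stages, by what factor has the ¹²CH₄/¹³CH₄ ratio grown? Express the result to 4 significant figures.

12.32

Overall factor = α^83 with α = √(17.03/16.03), i.e. (17.03/16.03)^(83/2).
= 1.06238^(83/2) = 12.32.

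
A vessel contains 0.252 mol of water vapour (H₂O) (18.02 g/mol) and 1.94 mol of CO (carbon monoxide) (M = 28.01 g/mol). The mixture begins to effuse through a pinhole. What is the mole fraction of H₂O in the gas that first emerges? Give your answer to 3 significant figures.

0.139

Rate_i ∝ x_i/√M_i (Graham's law weighted by mole fraction), so the effusate composition follows n_i/√M_i.
Mole fraction of H₂O in the effusate = (n_H₂O/√M_H₂O) / (n_H₂O/√M_H₂O + n_CO/√M_CO)
= (0.252/√18.02) / (0.252/√18.02 + 1.94/√28.01) = 0.05936/(0.05936 + 0.3666) = 0.139.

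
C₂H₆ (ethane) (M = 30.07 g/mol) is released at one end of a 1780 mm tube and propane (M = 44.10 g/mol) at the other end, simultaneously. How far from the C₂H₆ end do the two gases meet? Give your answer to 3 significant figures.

975 mm

In equal time, each gas travels a distance ∝ its rate ∝ 1/√M, so d_C₂H₆/d_C₃H₈ = √(M_C₃H₈/M_C₂H₆) = √(44.10/30.07) = 1.211.
With d_C₂H₆ + d_C₃H₈ = 1780 mm, d_C₃H₈ = 1780/(1 + 1.211) = 805.1 mm.
d_C₂H₆ = 1780 − 805.1 = 975 mm.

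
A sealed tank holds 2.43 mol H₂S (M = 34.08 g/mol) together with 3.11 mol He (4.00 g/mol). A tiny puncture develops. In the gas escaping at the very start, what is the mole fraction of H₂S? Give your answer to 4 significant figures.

Effusion rate of each component ∝ n_i/√M_i (partial pressure × 1/√M).
Mole fraction of H₂S in the effusate = (n_H₂S/√M_H₂S) / (n_H₂S/√M_H₂S + n_He/√M_He)
= (2.43/√34.08) / (2.43/√34.08 + 3.11/√4.00) = 0.4163/(0.4163 + 1.555) = 0.2112.

0.2112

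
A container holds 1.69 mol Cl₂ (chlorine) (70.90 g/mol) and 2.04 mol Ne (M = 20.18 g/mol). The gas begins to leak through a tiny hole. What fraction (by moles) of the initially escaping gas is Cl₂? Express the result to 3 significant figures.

Effusion rate of each component ∝ n_i/√M_i (partial pressure × 1/√M).
x_Cl₂(eff) = (n_Cl₂/√M_Cl₂) / (n_Cl₂/√M_Cl₂ + n_Ne/√M_Ne)
= (1.69/√70.90) / (1.69/√70.90 + 2.04/√20.18) = 0.2007/(0.2007 + 0.4541) = 0.307.

0.307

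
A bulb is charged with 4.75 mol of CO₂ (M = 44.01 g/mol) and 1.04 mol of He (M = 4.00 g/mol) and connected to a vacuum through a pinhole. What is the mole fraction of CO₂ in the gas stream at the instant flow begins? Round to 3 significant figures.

0.579

Each component's effusion rate ∝ (its partial pressure)·(1/√M) ∝ n_i/√M_i.
So x_CO₂ in the escaping gas = (n_CO₂/√M_CO₂) / Σ(n_i/√M_i)
= (4.75/√44.01) / (4.75/√44.01 + 1.04/√4.00) = 0.7160/(0.7160 + 0.5200) = 0.579.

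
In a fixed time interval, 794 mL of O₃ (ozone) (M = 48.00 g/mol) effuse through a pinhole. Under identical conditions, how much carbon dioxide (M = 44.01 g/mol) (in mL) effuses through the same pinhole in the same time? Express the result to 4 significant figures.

From Graham's law, rate_CO₂/rate_O₃ = √(M_O₃/M_CO₂) = √(48.00/44.01) = √1.091 = 1.044.
So the volume for CO₂ is 794 × 1.044 = 829.2 mL.

829.2 mL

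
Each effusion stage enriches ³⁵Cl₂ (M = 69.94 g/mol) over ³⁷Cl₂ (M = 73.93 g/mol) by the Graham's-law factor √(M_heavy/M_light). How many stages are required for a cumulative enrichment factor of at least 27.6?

Single-stage factor α = √(73.93/69.94), so ln α = ½ ln(1.05705) = 0.02774.
Need α^N ≥ 27.6 ⇒ N ≥ ln(27.6) / ln α = 3.318 / 0.02774 = 119.60.
Rounding up, N = 120 stages.

120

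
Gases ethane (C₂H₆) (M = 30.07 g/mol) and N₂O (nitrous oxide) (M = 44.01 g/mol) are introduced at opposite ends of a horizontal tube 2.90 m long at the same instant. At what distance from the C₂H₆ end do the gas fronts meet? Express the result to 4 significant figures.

1.588 m

Graham's law gives d_C₂H₆/d_N₂O = rate_C₂H₆/rate_N₂O = √(M_N₂O/M_C₂H₆) = √(44.01/30.07) = 1.210.
With d_C₂H₆ + d_N₂O = 2.90 m, d_N₂O = 2.90/(1 + 1.210) = 1.312 m.
d_C₂H₆ = 2.90 − 1.312 = 1.588 m.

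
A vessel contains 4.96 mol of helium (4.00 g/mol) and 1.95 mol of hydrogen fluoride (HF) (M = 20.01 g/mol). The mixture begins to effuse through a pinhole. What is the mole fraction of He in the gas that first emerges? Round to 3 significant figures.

Each component's effusion rate ∝ (its partial pressure)·(1/√M) ∝ n_i/√M_i.
x_He(eff) = (n_He/√M_He) / (n_He/√M_He + n_HF/√M_HF)
= (4.96/√4.00) / (4.96/√4.00 + 1.95/√20.01) = 2.480/(2.480 + 0.4359) = 0.851.

0.851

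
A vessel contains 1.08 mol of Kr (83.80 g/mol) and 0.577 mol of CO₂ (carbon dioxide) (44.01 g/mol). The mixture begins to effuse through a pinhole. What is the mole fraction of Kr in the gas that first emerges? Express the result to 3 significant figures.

The effusion rate of species i is ∝ p_i/√M_i ∝ n_i/√M_i.
Mole fraction of Kr in the effusate = (n_Kr/√M_Kr) / (n_Kr/√M_Kr + n_CO₂/√M_CO₂)
= (1.08/√83.80) / (1.08/√83.80 + 0.577/√44.01) = 0.1180/(0.1180 + 0.08698) = 0.576.

0.576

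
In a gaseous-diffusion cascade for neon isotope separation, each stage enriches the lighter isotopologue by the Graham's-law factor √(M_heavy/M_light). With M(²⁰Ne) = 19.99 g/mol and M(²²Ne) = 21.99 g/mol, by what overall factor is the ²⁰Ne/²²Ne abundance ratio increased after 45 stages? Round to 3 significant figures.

Each stage multiplies the ratio by α = √(21.99/19.99), so after 45 stages the overall factor is α^45 = (21.99/19.99)^(45/2).
= 1.10005^(45/2) = 8.55.

8.55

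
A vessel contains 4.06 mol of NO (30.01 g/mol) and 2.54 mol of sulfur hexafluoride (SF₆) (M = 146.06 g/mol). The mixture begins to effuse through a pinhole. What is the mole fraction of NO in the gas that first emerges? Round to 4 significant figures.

0.7791

Each component's effusion rate ∝ (its partial pressure)·(1/√M) ∝ n_i/√M_i.
Mole fraction of NO in the effusate = (n_NO/√M_NO) / (n_NO/√M_NO + n_SF₆/√M_SF₆)
= (4.06/√30.01) / (4.06/√30.01 + 2.54/√146.06) = 0.7411/(0.7411 + 0.2102) = 0.7791.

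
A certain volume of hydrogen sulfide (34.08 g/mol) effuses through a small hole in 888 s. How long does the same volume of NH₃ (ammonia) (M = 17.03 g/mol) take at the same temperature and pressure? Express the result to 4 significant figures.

627.7 s

Using Graham's law: t_NH₃/t_H₂S = √(M_NH₃/M_H₂S) = √(17.03/34.08) = √0.4997 = 0.7069.
So the time for NH₃ is 888 × 0.7069 = 627.7 s.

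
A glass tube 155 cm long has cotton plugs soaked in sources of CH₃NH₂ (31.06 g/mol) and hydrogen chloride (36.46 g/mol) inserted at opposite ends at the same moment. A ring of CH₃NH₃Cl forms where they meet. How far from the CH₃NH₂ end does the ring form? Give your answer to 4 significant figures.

80.60 cm

The fronts meet when d_CH₃NH₂ + d_HCl = L with d_CH₃NH₂/d_HCl = √(M_HCl/M_CH₃NH₂) (Graham's law). Here √(M_HCl/M_CH₃NH₂) = √(36.46/31.06) = 1.083.
With d_CH₃NH₂ + d_HCl = 155 cm, d_HCl = 155/(1 + 1.083) = 74.40 cm.
d_CH₃NH₂ = 155 − 74.40 = 80.60 cm.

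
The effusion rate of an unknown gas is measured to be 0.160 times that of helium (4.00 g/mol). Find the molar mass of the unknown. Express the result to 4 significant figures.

156.2 g/mol

Since effusion rate ∝ 1/√M, rate_X/rate_He = √(M_He/M_X).
0.160 = √(4.00/M_X)
M_X = 4.00 / 0.160² = 4.00 / 0.02560 = 156.2 g/mol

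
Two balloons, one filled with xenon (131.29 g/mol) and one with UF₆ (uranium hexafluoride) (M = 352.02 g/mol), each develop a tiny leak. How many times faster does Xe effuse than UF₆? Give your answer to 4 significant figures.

Since effusion rate ∝ 1/√M, rate_Xe/rate_UF₆ = √(M_UF₆/M_Xe) = √(352.02/131.29) = √2.681 = 1.637.

1.637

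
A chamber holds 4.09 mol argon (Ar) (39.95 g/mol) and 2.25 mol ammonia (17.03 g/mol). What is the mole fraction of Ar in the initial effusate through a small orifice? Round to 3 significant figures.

The effusion rate of species i is ∝ p_i/√M_i ∝ n_i/√M_i.
So x_Ar in the escaping gas = (n_Ar/√M_Ar) / Σ(n_i/√M_i)
= (4.09/√39.95) / (4.09/√39.95 + 2.25/√17.03) = 0.6471/(0.6471 + 0.5452) = 0.543.

0.543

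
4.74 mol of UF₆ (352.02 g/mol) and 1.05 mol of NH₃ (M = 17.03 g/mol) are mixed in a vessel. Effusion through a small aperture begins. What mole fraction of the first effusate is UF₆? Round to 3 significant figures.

0.498

Rate_i ∝ x_i/√M_i (Graham's law weighted by mole fraction), so the effusate composition follows n_i/√M_i.
So x_UF₆ in the escaping gas = (n_UF₆/√M_UF₆) / Σ(n_i/√M_i)
= (4.74/√352.02) / (4.74/√352.02 + 1.05/√17.03) = 0.2526/(0.2526 + 0.2544) = 0.498.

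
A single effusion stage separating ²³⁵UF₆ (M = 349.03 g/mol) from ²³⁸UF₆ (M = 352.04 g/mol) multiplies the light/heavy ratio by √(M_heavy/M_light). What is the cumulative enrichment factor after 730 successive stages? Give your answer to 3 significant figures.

Each stage multiplies the ratio by α = √(352.04/349.03), so after 730 stages the overall factor is α^730 = (352.04/349.03)^(730/2).
= 1.00862^365 = 23.0.

23.0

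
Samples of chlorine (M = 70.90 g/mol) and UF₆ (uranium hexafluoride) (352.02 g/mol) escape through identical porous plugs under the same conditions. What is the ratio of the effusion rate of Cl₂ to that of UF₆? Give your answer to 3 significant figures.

2.23

By Graham's law, rate_Cl₂/rate_UF₆ = √(M_UF₆/M_Cl₂) = √(352.02/70.90) = √4.965 = 2.23.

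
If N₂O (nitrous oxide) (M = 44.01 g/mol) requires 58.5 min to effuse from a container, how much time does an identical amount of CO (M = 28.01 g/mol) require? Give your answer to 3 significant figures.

46.7 min

Using Graham's law: t_CO/t_N₂O = √(M_CO/M_N₂O) = √(28.01/44.01) = √0.6364 = 0.7978.
So the time for CO is 58.5 × 0.7978 = 46.7 min.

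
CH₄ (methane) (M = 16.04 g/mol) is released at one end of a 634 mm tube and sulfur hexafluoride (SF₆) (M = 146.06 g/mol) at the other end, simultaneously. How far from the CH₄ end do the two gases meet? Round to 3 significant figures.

476 mm

Distances travelled in equal time are proportional to diffusion rates, so d_CH₄/d_SF₆ = √(M_SF₆/M_CH₄) = √(146.06/16.04) = 3.018.
With d_CH₄ + d_SF₆ = 634 mm, d_SF₆ = 634/(1 + 3.018) = 157.8 mm.
d_CH₄ = 634 − 157.8 = 476 mm.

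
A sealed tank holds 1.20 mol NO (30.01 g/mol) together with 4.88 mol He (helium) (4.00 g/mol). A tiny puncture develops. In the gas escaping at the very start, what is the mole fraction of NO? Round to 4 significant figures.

Effusion rate of each component ∝ n_i/√M_i (partial pressure × 1/√M).
So x_NO in the escaping gas = (n_NO/√M_NO) / Σ(n_i/√M_i)
= (1.20/√30.01) / (1.20/√30.01 + 4.88/√4.00) = 0.2191/(0.2191 + 2.440) = 0.08238.

0.08238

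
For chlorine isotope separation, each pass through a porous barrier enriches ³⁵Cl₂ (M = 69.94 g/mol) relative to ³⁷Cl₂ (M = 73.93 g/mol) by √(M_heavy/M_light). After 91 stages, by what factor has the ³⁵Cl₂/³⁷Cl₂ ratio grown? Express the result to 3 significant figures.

12.5

Overall factor = α^91 with α = √(73.93/69.94), i.e. (73.93/69.94)^(91/2).
= 1.05705^(91/2) = 12.5.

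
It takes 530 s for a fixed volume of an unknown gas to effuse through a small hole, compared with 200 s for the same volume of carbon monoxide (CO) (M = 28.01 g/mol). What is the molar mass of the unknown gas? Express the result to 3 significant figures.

By Graham's law, t_X/t_CO = √(M_X/M_CO).
530/200 = 2.650 = √(M_X/28.01)
M_X = 28.01 × 2.650² = 28.01 × 7.022 = 197 g/mol

197 g/mol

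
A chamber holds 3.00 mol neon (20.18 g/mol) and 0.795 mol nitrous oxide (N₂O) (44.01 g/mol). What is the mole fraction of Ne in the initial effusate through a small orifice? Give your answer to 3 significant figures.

Each component's effusion rate ∝ (its partial pressure)·(1/√M) ∝ n_i/√M_i.
Mole fraction of Ne in the effusate = (n_Ne/√M_Ne) / (n_Ne/√M_Ne + n_N₂O/√M_N₂O)
= (3.00/√20.18) / (3.00/√20.18 + 0.795/√44.01) = 0.6678/(0.6678 + 0.1198) = 0.848.

0.848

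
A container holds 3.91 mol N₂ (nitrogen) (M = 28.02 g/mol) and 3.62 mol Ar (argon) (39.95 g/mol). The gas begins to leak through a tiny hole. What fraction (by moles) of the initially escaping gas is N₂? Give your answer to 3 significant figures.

Rate_i ∝ x_i/√M_i (Graham's law weighted by mole fraction), so the effusate composition follows n_i/√M_i.
x_N₂(eff) = (n_N₂/√M_N₂) / (n_N₂/√M_N₂ + n_Ar/√M_Ar)
= (3.91/√28.02) / (3.91/√28.02 + 3.62/√39.95) = 0.7387/(0.7387 + 0.5727) = 0.563.

0.563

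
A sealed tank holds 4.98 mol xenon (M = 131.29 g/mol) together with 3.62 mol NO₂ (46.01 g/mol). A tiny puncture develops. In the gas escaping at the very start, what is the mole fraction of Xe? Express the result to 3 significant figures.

Each component's effusion rate ∝ (its partial pressure)·(1/√M) ∝ n_i/√M_i.
So x_Xe in the escaping gas = (n_Xe/√M_Xe) / Σ(n_i/√M_i)
= (4.98/√131.29) / (4.98/√131.29 + 3.62/√46.01) = 0.4346/(0.4346 + 0.5337) = 0.449.

0.449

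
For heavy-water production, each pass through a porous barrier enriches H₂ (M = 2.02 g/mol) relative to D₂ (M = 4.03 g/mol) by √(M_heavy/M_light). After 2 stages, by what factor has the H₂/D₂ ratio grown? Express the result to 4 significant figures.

1.995

After 2 stages the ratio has grown by (√(4.03/2.02))^2 = (4.03/2.02)^(2/2).
= 1.99505^1 = 1.995.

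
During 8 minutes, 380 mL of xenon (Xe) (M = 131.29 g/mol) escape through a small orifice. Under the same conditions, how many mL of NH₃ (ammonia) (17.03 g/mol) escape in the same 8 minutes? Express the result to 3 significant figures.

Graham's law gives rate_NH₃/rate_Xe = √(M_Xe/M_NH₃) = √(131.29/17.03) = √7.709 = 2.777.
So the volume for NH₃ is 380 × 2.777 = 1060 mL.

1060 mL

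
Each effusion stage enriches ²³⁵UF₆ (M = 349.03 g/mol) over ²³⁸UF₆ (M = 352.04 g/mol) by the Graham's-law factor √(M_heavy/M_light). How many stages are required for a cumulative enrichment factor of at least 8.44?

Single-stage factor α = √(352.04/349.03), so ln α = ½ ln(1.00862) = 0.004293.
Need α^N ≥ 8.44 ⇒ N ≥ ln(8.44) / ln α = 2.133 / 0.004293 = 496.80.
Rounding up, N = 497 stages.

497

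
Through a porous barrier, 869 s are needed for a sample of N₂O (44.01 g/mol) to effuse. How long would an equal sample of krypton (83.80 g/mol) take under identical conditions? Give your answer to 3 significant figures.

By Graham's law, t_Kr/t_N₂O = √(M_Kr/M_N₂O) = √(83.80/44.01) = √1.904 = 1.380.
So the time for Kr is 869 × 1.380 = 1200 s.

1200 s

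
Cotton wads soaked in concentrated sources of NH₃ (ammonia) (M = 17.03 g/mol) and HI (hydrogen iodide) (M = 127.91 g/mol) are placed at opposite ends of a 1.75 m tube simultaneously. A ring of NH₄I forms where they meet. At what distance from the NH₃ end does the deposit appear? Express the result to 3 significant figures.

1.28 m

In equal time, each gas travels a distance ∝ its rate ∝ 1/√M, so d_NH₃/d_HI = √(M_HI/M_NH₃) = √(127.91/17.03) = 2.741.
With d_NH₃ + d_HI = 1.75 m, d_HI = 1.75/(1 + 2.741) = 0.4678 m.
d_NH₃ = 1.75 − 0.4678 = 1.28 m.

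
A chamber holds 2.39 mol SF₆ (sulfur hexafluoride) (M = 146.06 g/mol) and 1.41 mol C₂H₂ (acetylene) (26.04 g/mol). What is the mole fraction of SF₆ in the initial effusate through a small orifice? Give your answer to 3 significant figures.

0.417

Rate_i ∝ x_i/√M_i (Graham's law weighted by mole fraction), so the effusate composition follows n_i/√M_i.
x_SF₆(eff) = (n_SF₆/√M_SF₆) / (n_SF₆/√M_SF₆ + n_C₂H₂/√M_C₂H₂)
= (2.39/√146.06) / (2.39/√146.06 + 1.41/√26.04) = 0.1978/(0.1978 + 0.2763) = 0.417.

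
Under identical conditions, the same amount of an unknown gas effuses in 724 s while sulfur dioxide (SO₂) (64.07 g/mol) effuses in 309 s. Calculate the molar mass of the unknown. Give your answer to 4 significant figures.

From Graham's law, t_X/t_SO₂ = √(M_X/M_SO₂).
724/309 = 2.343 = √(M_X/64.07)
M_X = 64.07 × 2.343² = 64.07 × 5.490 = 351.7 g/mol

351.7 g/mol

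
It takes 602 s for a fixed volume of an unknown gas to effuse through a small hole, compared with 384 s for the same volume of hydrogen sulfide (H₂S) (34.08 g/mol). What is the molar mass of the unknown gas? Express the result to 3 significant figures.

Since effusion rate ∝ 1/√M, t_X/t_H₂S = √(M_X/M_H₂S).
602/384 = 1.568 = √(M_X/34.08)
M_X = 34.08 × 1.568² = 34.08 × 2.458 = 83.8 g/mol

83.8 g/mol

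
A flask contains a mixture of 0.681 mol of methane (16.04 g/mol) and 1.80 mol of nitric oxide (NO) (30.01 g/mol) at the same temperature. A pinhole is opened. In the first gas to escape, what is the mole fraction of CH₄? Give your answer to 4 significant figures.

0.3410

Rate_i ∝ x_i/√M_i (Graham's law weighted by mole fraction), so the effusate composition follows n_i/√M_i.
x_CH₄(eff) = (n_CH₄/√M_CH₄) / (n_CH₄/√M_CH₄ + n_NO/√M_NO)
= (0.681/√16.04) / (0.681/√16.04 + 1.80/√30.01) = 0.1700/(0.1700 + 0.3286) = 0.3410.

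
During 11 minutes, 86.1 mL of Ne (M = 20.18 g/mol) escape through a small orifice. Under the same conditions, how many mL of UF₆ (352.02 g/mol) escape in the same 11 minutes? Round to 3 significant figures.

Using Graham's law: rate_UF₆/rate_Ne = √(M_Ne/M_UF₆) = √(20.18/352.02) = √0.05733 = 0.2394.
So the volume for UF₆ is 86.1 × 0.2394 = 20.6 mL.

20.6 mL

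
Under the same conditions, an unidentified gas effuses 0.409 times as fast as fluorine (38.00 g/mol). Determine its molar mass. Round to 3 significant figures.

227 g/mol

By Graham's law, rate_X/rate_F₂ = √(M_F₂/M_X).
0.409 = √(38.00/M_X)
M_X = 38.00 / 0.409² = 38.00 / 0.1673 = 227 g/mol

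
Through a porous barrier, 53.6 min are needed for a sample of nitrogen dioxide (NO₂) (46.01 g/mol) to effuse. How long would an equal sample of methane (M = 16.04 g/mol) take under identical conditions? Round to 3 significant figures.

31.6 min

By Graham's law, t_CH₄/t_NO₂ = √(M_CH₄/M_NO₂) = √(16.04/46.01) = √0.3486 = 0.5904.
So the time for CH₄ is 53.6 × 0.5904 = 31.6 min.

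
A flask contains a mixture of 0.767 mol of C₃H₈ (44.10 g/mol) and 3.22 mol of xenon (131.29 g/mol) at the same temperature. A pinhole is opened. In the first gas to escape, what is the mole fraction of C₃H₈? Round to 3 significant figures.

Each component's effusion rate ∝ (its partial pressure)·(1/√M) ∝ n_i/√M_i.
Mole fraction of C₃H₈ in the effusate = (n_C₃H₈/√M_C₃H₈) / (n_C₃H₈/√M_C₃H₈ + n_Xe/√M_Xe)
= (0.767/√44.10) / (0.767/√44.10 + 3.22/√131.29) = 0.1155/(0.1155 + 0.2810) = 0.291.

0.291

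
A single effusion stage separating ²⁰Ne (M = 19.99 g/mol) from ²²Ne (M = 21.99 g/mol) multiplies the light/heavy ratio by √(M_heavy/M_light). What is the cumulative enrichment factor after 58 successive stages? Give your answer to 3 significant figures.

Each stage multiplies the ratio by α = √(21.99/19.99), so after 58 stages the overall factor is α^58 = (21.99/19.99)^(58/2).
= 1.10005^29 = 15.9.

15.9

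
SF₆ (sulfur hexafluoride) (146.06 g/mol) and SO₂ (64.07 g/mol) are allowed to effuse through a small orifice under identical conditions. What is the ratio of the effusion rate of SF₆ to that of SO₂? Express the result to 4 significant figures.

Graham's law gives rate_SF₆/rate_SO₂ = √(M_SO₂/M_SF₆) = √(64.07/146.06) = √0.4387 = 0.6623.

0.6623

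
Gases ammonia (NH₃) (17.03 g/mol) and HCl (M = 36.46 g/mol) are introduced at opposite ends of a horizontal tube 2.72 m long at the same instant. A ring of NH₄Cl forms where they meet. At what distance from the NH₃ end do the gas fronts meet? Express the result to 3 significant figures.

Graham's law gives d_NH₃/d_HCl = rate_NH₃/rate_HCl = √(M_HCl/M_NH₃) = √(36.46/17.03) = 1.463.
With d_NH₃ + d_HCl = 2.72 m, d_HCl = 2.72/(1 + 1.463) = 1.104 m.
d_NH₃ = 2.72 − 1.104 = 1.62 m.

1.62 m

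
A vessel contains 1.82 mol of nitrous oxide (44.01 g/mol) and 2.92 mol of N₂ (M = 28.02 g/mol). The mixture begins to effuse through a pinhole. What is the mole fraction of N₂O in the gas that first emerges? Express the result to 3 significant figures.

Effusion rate of each component ∝ n_i/√M_i (partial pressure × 1/√M).
Mole fraction of N₂O in the effusate = (n_N₂O/√M_N₂O) / (n_N₂O/√M_N₂O + n_N₂/√M_N₂)
= (1.82/√44.01) / (1.82/√44.01 + 2.92/√28.02) = 0.2743/(0.2743 + 0.5516) = 0.332.

0.332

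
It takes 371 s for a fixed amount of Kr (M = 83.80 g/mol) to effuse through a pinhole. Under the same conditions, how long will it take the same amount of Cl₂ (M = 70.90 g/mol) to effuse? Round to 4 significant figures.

Using Graham's law: t_Cl₂/t_Kr = √(M_Cl₂/M_Kr) = √(70.90/83.80) = √0.8461 = 0.9198.
So the time for Cl₂ is 371 × 0.9198 = 341.3 s.

341.3 s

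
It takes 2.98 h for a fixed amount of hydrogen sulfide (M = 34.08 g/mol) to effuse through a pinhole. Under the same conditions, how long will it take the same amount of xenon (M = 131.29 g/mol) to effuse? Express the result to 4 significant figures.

5.849 h

Since effusion rate ∝ 1/√M, t_Xe/t_H₂S = √(M_Xe/M_H₂S) = √(131.29/34.08) = √3.852 = 1.963.
So the time for Xe is 2.98 × 1.963 = 5.849 h.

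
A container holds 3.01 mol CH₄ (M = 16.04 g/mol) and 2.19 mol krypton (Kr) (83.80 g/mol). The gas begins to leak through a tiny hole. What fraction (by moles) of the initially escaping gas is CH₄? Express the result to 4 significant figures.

The effusion rate of species i is ∝ p_i/√M_i ∝ n_i/√M_i.
x_CH₄(eff) = (n_CH₄/√M_CH₄) / (n_CH₄/√M_CH₄ + n_Kr/√M_Kr)
= (3.01/√16.04) / (3.01/√16.04 + 2.19/√83.80) = 0.7516/(0.7516 + 0.2392) = 0.7585.

0.7585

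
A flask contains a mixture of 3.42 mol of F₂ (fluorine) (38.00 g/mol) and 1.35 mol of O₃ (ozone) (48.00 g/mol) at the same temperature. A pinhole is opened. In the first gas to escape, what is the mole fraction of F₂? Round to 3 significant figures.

0.740

Effusion rate of each component ∝ n_i/√M_i (partial pressure × 1/√M).
So x_F₂ in the escaping gas = (n_F₂/√M_F₂) / Σ(n_i/√M_i)
= (3.42/√38.00) / (3.42/√38.00 + 1.35/√48.00) = 0.5548/(0.5548 + 0.1949) = 0.740.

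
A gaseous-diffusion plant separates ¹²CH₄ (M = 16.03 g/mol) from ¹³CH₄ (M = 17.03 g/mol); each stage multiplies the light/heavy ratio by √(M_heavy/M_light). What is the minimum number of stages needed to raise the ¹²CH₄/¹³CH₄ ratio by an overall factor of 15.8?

92

With α = √(17.03/16.03) per stage, ln α = ½ ln(1.06238) = 0.03026.
Need α^N ≥ 15.8 ⇒ N ≥ ln(15.8) / ln α = 2.760 / 0.03026 = 91.22.
Minimum whole number of stages: N = 92.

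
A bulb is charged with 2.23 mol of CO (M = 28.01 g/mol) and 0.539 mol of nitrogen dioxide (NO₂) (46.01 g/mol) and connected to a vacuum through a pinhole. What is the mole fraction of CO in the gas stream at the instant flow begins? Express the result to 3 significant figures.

Each component's effusion rate ∝ (its partial pressure)·(1/√M) ∝ n_i/√M_i.
Mole fraction of CO in the effusate = (n_CO/√M_CO) / (n_CO/√M_CO + n_NO₂/√M_NO₂)
= (2.23/√28.01) / (2.23/√28.01 + 0.539/√46.01) = 0.4214/(0.4214 + 0.07946) = 0.841.

0.841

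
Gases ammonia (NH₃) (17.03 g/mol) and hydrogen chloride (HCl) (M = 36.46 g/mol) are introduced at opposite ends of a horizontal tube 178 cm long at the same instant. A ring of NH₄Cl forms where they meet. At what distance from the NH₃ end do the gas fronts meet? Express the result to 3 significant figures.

106 cm

The fronts meet when d_NH₃ + d_HCl = L with d_NH₃/d_HCl = √(M_HCl/M_NH₃) (Graham's law). Here √(M_HCl/M_NH₃) = √(36.46/17.03) = 1.463.
With d_NH₃ + d_HCl = 178 cm, d_HCl = 178/(1 + 1.463) = 72.26 cm.
d_NH₃ = 178 − 72.26 = 106 cm.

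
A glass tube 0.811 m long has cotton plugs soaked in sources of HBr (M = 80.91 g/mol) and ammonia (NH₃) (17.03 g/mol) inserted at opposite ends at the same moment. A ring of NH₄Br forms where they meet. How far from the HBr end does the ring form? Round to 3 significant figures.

Graham's law gives d_HBr/d_NH₃ = rate_HBr/rate_NH₃ = √(M_NH₃/M_HBr) = √(17.03/80.91) = 0.4588.
With d_HBr + d_NH₃ = 0.811 m, d_NH₃ = 0.811/(1 + 0.4588) = 0.5559 m.
d_HBr = 0.811 − 0.5559 = 0.255 m.

0.255 m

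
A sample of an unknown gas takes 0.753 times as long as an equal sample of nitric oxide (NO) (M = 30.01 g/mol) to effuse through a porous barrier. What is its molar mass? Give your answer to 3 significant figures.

Since effusion rate ∝ 1/√M, t_X/t_NO = √(M_X/M_NO).
0.753 = √(M_X/30.01)
M_X = 30.01 × 0.753² = 30.01 × 0.5670 = 17.0 g/mol

17.0 g/mol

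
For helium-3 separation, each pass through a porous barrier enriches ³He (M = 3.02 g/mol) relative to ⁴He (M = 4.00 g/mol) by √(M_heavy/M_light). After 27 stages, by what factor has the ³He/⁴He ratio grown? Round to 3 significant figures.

Overall factor = α^27 with α = √(4.00/3.02), i.e. (4.00/3.02)^(27/2).
= 1.32450^(27/2) = 44.4.

44.4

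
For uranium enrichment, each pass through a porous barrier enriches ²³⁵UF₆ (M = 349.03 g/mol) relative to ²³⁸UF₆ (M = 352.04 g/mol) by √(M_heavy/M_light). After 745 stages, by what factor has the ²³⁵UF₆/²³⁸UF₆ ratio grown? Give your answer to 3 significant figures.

24.5

After 745 stages the ratio has grown by (√(352.04/349.03))^745 = (352.04/349.03)^(745/2).
= 1.00862^(745/2) = 24.5.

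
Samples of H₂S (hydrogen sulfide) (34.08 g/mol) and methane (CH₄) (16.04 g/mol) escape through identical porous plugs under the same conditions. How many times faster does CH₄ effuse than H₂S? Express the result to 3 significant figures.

1.46

Using Graham's law: rate_CH₄/rate_H₂S = √(M_H₂S/M_CH₄) = √(34.08/16.04) = √2.125 = 1.46.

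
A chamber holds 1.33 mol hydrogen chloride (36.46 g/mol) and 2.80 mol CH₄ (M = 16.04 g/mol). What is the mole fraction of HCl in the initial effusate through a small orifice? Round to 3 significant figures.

Effusion rate of each component ∝ n_i/√M_i (partial pressure × 1/√M).
Mole fraction of HCl in the effusate = (n_HCl/√M_HCl) / (n_HCl/√M_HCl + n_CH₄/√M_CH₄)
= (1.33/√36.46) / (1.33/√36.46 + 2.80/√16.04) = 0.2203/(0.2203 + 0.6991) = 0.240.

0.240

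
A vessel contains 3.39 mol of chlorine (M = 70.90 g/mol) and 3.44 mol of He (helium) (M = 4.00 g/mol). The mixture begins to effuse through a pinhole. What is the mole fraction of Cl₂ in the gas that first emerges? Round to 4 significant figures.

0.1897

Each component's effusion rate ∝ (its partial pressure)·(1/√M) ∝ n_i/√M_i.
x_Cl₂(eff) = (n_Cl₂/√M_Cl₂) / (n_Cl₂/√M_Cl₂ + n_He/√M_He)
= (3.39/√70.90) / (3.39/√70.90 + 3.44/√4.00) = 0.4026/(0.4026 + 1.720) = 0.1897.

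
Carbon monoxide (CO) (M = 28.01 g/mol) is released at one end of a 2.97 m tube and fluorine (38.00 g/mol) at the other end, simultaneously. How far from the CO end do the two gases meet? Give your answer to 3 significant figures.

Graham's law gives d_CO/d_F₂ = rate_CO/rate_F₂ = √(M_F₂/M_CO) = √(38.00/28.01) = 1.165.
With d_CO + d_F₂ = 2.97 m, d_F₂ = 2.97/(1 + 1.165) = 1.372 m.
d_CO = 2.97 − 1.372 = 1.60 m.

1.60 m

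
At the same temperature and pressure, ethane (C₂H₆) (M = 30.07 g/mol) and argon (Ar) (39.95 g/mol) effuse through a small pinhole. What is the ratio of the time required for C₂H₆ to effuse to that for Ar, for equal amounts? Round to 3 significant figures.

By Graham's law, t_C₂H₆/t_Ar = √(M_C₂H₆/M_Ar) = √(30.07/39.95) = √0.7527 = 0.868.

0.868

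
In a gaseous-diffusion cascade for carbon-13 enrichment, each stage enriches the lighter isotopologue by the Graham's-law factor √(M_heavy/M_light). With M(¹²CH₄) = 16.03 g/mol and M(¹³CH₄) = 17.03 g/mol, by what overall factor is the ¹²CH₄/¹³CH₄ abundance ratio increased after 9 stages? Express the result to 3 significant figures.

Overall factor = α^9 with α = √(17.03/16.03), i.e. (17.03/16.03)^(9/2).
= 1.06238^(9/2) = 1.31.

1.31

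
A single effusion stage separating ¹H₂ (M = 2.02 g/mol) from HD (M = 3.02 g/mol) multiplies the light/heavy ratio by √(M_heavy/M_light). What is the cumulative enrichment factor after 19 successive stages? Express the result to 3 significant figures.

After 19 stages the ratio has grown by (√(3.02/2.02))^19 = (3.02/2.02)^(19/2).
= 1.49505^(19/2) = 45.6.

45.6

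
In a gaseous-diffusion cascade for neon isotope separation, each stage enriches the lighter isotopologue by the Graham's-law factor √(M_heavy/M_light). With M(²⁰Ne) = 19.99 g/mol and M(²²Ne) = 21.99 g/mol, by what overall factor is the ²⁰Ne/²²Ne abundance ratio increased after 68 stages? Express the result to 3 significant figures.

25.6

After 68 stages the ratio has grown by (√(21.99/19.99))^68 = (21.99/19.99)^(68/2).
= 1.10005^34 = 25.6.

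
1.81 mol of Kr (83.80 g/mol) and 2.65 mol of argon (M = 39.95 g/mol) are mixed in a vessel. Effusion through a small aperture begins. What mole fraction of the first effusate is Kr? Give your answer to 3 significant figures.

0.320

The effusion rate of species i is ∝ p_i/√M_i ∝ n_i/√M_i.
x_Kr(eff) = (n_Kr/√M_Kr) / (n_Kr/√M_Kr + n_Ar/√M_Ar)
= (1.81/√83.80) / (1.81/√83.80 + 2.65/√39.95) = 0.1977/(0.1977 + 0.4193) = 0.320.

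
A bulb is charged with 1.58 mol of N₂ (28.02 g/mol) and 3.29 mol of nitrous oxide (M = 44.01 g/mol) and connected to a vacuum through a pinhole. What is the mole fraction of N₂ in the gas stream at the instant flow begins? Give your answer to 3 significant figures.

0.376

Each component's effusion rate ∝ (its partial pressure)·(1/√M) ∝ n_i/√M_i.
So x_N₂ in the escaping gas = (n_N₂/√M_N₂) / Σ(n_i/√M_i)
= (1.58/√28.02) / (1.58/√28.02 + 3.29/√44.01) = 0.2985/(0.2985 + 0.4959) = 0.376.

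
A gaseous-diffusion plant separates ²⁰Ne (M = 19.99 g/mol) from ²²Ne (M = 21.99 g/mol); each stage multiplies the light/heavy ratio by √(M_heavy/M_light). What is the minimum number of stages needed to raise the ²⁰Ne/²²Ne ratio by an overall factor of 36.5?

Per stage α = (21.99/19.99)^(1/2) = 1.10005^0.5, giving ln α = 0.04768.
Need α^N ≥ 36.5 ⇒ N ≥ ln(36.5) / ln α = 3.597 / 0.04768 = 75.45.
Rounding up, N = 76 stages.

76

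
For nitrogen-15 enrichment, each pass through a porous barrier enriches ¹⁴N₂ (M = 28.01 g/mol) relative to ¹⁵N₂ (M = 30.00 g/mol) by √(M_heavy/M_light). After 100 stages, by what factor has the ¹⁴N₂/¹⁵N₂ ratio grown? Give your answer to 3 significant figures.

30.9

Overall factor = α^100 with α = √(30.00/28.01), i.e. (30.00/28.01)^(100/2).
= 1.07105^50 = 30.9.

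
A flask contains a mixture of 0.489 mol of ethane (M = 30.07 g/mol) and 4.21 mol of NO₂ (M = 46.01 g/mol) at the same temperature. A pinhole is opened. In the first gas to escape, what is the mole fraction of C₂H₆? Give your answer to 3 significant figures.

0.126

Effusion rate of each component ∝ n_i/√M_i (partial pressure × 1/√M).
So x_C₂H₆ in the escaping gas = (n_C₂H₆/√M_C₂H₆) / Σ(n_i/√M_i)
= (0.489/√30.07) / (0.489/√30.07 + 4.21/√46.01) = 0.08917/(0.08917 + 0.6207) = 0.126.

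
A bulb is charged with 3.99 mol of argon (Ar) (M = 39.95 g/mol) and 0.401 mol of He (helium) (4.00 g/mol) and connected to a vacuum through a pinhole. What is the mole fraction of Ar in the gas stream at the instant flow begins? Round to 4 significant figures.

0.7589

Each component's effusion rate ∝ (its partial pressure)·(1/√M) ∝ n_i/√M_i.
Mole fraction of Ar in the effusate = (n_Ar/√M_Ar) / (n_Ar/√M_Ar + n_He/√M_He)
= (3.99/√39.95) / (3.99/√39.95 + 0.401/√4.00) = 0.6313/(0.6313 + 0.2005) = 0.7589.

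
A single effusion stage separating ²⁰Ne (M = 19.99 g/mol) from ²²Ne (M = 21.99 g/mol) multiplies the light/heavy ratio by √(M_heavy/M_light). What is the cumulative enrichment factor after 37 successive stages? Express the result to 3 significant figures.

Each stage multiplies the ratio by α = √(21.99/19.99), so after 37 stages the overall factor is α^37 = (21.99/19.99)^(37/2).
= 1.10005^(37/2) = 5.84.

5.84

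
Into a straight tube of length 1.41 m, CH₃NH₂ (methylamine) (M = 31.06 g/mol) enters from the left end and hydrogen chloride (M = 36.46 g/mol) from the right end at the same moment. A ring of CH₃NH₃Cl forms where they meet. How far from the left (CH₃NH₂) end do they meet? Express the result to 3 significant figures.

0.733 m

In equal time, each gas travels a distance ∝ its rate ∝ 1/√M, so d_CH₃NH₂/d_HCl = √(M_HCl/M_CH₃NH₂) = √(36.46/31.06) = 1.083.
With d_CH₃NH₂ + d_HCl = 1.41 m, d_HCl = 1.41/(1 + 1.083) = 0.6768 m.
d_CH₃NH₂ = 1.41 − 0.6768 = 0.733 m.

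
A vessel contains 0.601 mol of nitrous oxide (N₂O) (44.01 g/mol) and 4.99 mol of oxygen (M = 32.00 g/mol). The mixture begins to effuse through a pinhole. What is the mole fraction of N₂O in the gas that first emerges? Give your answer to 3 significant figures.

0.0931

Rate_i ∝ x_i/√M_i (Graham's law weighted by mole fraction), so the effusate composition follows n_i/√M_i.
So x_N₂O in the escaping gas = (n_N₂O/√M_N₂O) / Σ(n_i/√M_i)
= (0.601/√44.01) / (0.601/√44.01 + 4.99/√32.00) = 0.09059/(0.09059 + 0.8821) = 0.0931.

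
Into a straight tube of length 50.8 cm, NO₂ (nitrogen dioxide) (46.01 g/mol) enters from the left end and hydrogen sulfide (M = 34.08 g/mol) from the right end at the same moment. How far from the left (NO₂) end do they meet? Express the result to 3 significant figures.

The fronts meet when d_NO₂ + d_H₂S = L with d_NO₂/d_H₂S = √(M_H₂S/M_NO₂) (Graham's law). Here √(M_H₂S/M_NO₂) = √(34.08/46.01) = 0.8606.
With d_NO₂ + d_H₂S = 50.8 cm, d_H₂S = 50.8/(1 + 0.8606) = 27.30 cm.
d_NO₂ = 50.8 − 27.30 = 23.5 cm.

23.5 cm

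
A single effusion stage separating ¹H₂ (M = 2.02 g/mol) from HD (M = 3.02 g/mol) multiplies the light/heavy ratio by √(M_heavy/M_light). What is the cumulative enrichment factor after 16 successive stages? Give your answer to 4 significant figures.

Each stage multiplies the ratio by α = √(3.02/2.02), so after 16 stages the overall factor is α^16 = (3.02/2.02)^(16/2).
= 1.49505^8 = 24.96.

24.96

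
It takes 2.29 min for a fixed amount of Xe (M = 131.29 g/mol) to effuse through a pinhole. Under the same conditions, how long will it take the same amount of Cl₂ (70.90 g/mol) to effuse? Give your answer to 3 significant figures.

Since effusion rate ∝ 1/√M, t_Cl₂/t_Xe = √(M_Cl₂/M_Xe) = √(70.90/131.29) = √0.5400 = 0.7349.
So the time for Cl₂ is 2.29 × 0.7349 = 1.68 min.

1.68 min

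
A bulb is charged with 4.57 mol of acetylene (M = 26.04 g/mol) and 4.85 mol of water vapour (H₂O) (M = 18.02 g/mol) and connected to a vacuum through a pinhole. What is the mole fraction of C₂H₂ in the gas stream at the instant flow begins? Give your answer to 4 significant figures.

0.4394

Rate_i ∝ x_i/√M_i (Graham's law weighted by mole fraction), so the effusate composition follows n_i/√M_i.
x_C₂H₂(eff) = (n_C₂H₂/√M_C₂H₂) / (n_C₂H₂/√M_C₂H₂ + n_H₂O/√M_H₂O)
= (4.57/√26.04) / (4.57/√26.04 + 4.85/√18.02) = 0.8956/(0.8956 + 1.143) = 0.4394.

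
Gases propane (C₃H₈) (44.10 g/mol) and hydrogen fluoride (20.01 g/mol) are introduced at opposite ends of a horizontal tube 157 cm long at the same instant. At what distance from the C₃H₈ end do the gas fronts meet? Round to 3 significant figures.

63.2 cm

Distances travelled in equal time are proportional to diffusion rates, so d_C₃H₈/d_HF = √(M_HF/M_C₃H₈) = √(20.01/44.10) = 0.6736.
With d_C₃H₈ + d_HF = 157 cm, d_HF = 157/(1 + 0.6736) = 93.81 cm.
d_C₃H₈ = 157 − 93.81 = 63.2 cm.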